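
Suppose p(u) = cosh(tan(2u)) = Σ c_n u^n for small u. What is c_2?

Let u equal the inner series; expand the outer function in u and truncate.
[u^0] = 1;  [u^1] = 0;  [u^2] = 2.
So c_2 = p′′(0)/2! = 2.

2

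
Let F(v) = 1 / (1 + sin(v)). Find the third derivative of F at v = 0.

Write 1/(1+u) = 1 - u + u^2 - u^3 + ... and substitute the series for u.
The coefficient of v^3 in the expansion is -5/6, so F′′′(0) = 3! * (-5/6) = -5.

-5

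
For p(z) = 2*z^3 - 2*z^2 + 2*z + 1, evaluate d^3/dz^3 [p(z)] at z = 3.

Use the known series and substitute for the argument.
The coefficient of (z - 3)^3 in the expansion is 2, so p′′′(3) = 3! * (2) = 12.

12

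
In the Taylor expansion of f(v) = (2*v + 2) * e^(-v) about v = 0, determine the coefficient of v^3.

Distribute the polynomial across the series and collect like powers.
f(0) = 2
f′(0) = 0
f′′(0) = -2
f′′′(0) = 4

2/3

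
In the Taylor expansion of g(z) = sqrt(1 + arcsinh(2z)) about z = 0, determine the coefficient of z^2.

Compose series: expand the inner function first, then feed it into the outer expansion.
g(0) = 1
g′(0) = 1
g′′(0) = -1
So c_2 = g′′(0)/2! = -1/2.

-1/2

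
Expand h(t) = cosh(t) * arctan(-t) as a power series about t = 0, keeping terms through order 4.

-t^3/6 - t

Multiply the two series term by term and collect like powers.
h(0) = 0
h′(0) = -1
h′′(0) = 0
h′′′(0) = -1
h^(4)(0) = 0
The Taylor polynomial is Σ h^(k)(0)/k! · t^k.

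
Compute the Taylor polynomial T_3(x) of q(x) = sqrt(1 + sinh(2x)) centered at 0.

7*x^3/6 - x^2/2 + x + 1

Compose series: expand the inner function first, then feed it into the outer expansion.
q(0) = 1
q′(0) = 1
q′′(0) = -1
q′′′(0) = 7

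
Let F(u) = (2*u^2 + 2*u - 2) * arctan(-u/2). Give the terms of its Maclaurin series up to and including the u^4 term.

Shift and add copies of the series according to the polynomial's terms.

u^4/12 - 13*u^3/12 - u^2 + u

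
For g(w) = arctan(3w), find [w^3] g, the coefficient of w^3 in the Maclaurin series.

-9

c_3 = g′′′(0)/3! = -9.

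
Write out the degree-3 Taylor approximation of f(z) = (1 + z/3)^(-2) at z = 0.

-4*z^3/27 + z^2/3 - 2*z/3 + 1

Compute the successive derivatives at the expansion point and divide by k!.
f(0) = 1
f′(0) = -2/3
f′′(0) = 2/3
f′′′(0) = -8/9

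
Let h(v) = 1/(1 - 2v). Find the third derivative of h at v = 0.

48

The coefficient of v^3 in the expansion is 8, so h′′′(0) = 3! * (8) = 48.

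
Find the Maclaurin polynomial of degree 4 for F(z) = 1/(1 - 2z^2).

Compute the successive derivatives at the expansion point and divide by k!.
F(0) = 1
F′(0) = 0
F′′(0) = 4
F′′′(0) = 0
F^(4)(0) = 96
Then c_k = F^(k)(0)/k! gives each Taylor coefficient.

4*z^4 + 2*z^2 + 1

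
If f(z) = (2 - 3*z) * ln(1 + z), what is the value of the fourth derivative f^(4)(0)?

-36

Shift and add copies of the series according to the polynomial's terms.
From the series, [z^4] f = -3/2; multiply by 4! = 24 to get -36.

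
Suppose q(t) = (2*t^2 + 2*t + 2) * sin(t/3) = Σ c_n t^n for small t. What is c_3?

53/81

Shift and add copies of the series according to the polynomial's terms.
q(0) = 0
q′(0) = 2/3
q′′(0) = 4/3
q′′′(0) = 106/27
So c_3 = q′′′(0)/3! = 53/81.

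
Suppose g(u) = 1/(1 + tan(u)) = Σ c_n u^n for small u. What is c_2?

Plug the Maclaurin series of the inner function into that of the outer and collect terms.
So c_2 = g′′(0)/2! = 1.

1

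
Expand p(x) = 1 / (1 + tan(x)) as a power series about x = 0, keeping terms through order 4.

Use the geometric series for the reciprocal, then substitute.
p(0) = 1
p′(0) = -1
p′′(0) = 2
p′′′(0) = -8
p^(4)(0) = 40
Dividing each by k! gives the coefficients c_0, ..., c_4.

5*x^4/3 - 4*x^3/3 + x^2 - x + 1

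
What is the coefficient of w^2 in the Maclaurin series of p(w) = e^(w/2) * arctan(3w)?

3/2

Multiply the two series term by term and collect like powers.
p(0) = 0
p′(0) = 3
p′′(0) = 3
Then c_k = p^(k)(0)/k! gives each Taylor coefficient.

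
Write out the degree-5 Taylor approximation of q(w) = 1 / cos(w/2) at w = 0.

5*w^4/384 + w^2/8 + 1

Divide the numerator series by the denominator series (power-series long division).
q(0) = 1
q′(0) = 0
q′′(0) = 1/4
q′′′(0) = 0
q^(4)(0) = 5/16
q^(5)(0) = 0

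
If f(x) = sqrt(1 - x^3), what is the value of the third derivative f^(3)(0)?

-3

Differentiate repeatedly and evaluate at the center.
From the series, [x^3] f = -1/2; multiply by 3! = 6 to get -3.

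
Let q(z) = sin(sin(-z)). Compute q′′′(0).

Substitute the inner expansion into the outer series and collect powers.
The coefficient of z^3 in the expansion is 1/3, so q′′′(0) = 3! * (1/3) = 2.

2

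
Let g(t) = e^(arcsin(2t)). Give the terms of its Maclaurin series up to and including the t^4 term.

10*t^4/3 + 8*t^3/3 + 2*t^2 + 2*t + 1

Plug the Maclaurin series of the inner function into that of the outer and collect terms.
[t^0] = 1;  [t^1] = 2;  [t^2] = 2;  [t^3] = 8/3;  [t^4] = 10/3.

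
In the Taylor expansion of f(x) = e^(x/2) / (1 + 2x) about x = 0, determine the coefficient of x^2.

25/8

Expand each factor separately, then convolve coefficients.
So c_2 = f′′(0)/2! = 25/8.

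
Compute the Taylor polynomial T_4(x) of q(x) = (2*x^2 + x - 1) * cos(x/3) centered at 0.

Multiply each power in the prefactor through the base expansion.
q(0) = -1
q′(0) = 1
q′′(0) = 37/9
q′′′(0) = -1/3
q^(4)(0) = -217/81

-217*x^4/1944 - x^3/18 + 37*x^2/18 + x - 1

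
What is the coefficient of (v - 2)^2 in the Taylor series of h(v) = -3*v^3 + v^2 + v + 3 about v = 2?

[(v - 2)^0] = -15;  [(v - 2)^1] = -31;  [(v - 2)^2] = -17.

-17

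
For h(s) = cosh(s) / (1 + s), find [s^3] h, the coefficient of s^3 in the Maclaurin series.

Multiply the two series term by term and collect like powers.
h(0) = 1
h′(0) = -1
h′′(0) = 3
h′′′(0) = -9
Dividing each by k! gives the coefficients c_0, ..., c_3.

-3/2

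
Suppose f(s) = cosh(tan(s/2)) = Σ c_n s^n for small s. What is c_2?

Substitute the inner expansion into the outer series and collect powers.
[s^0] = 1;  [s^1] = 0;  [s^2] = 1/8.

1/8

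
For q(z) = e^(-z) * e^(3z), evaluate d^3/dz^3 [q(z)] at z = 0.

Expand each factor separately, then convolve coefficients.
From the series, [z^3] q = 4/3; multiply by 3! = 6 to get 8.

8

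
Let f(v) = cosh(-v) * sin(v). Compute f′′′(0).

2

Write out both Maclaurin series and multiply, keeping only the needed powers.
The coefficient of v^3 in the expansion is 1/3, so f′′′(0) = 3! * (1/3) = 2.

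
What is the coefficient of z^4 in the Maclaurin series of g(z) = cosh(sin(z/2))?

Plug the Maclaurin series of the inner function into that of the outer and collect terms.
[z^0] = 1;  [z^1] = 0;  [z^2] = 1/8;  [z^3] = 0;  [z^4] = -1/128.

-1/128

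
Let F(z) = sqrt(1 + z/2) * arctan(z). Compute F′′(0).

1/2

Take the Cauchy product of the two expansions.
From the series, [z^2] F = 1/4; multiply by 2! = 2 to get 1/2.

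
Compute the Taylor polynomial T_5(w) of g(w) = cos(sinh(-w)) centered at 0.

-w^4/8 - w^2/2 + 1

Plug the Maclaurin series of the inner function into that of the outer and collect terms.
g(0) = 1
g′(0) = 0
g′′(0) = -1
g′′′(0) = 0
g^(4)(0) = -3
g^(5)(0) = 0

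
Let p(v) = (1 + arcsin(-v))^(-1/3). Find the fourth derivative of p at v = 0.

424/81

Let u equal the inner series; expand the outer function in u and truncate.
From the series, [v^4] p = 53/243; multiply by 4! = 24 to get 424/81.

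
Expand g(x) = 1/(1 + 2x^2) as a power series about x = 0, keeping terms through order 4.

[x^0] = 1;  [x^1] = 0;  [x^2] = -2;  [x^3] = 0;  [x^4] = 4.

4*x^4 - 2*x^2 + 1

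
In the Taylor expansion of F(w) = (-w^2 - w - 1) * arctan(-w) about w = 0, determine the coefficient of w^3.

2/3

Shift and add copies of the series according to the polynomial's terms.
[w^0] = 0;  [w^1] = 1;  [w^2] = 1;  [w^3] = 2/3.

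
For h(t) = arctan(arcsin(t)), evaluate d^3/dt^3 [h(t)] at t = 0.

Plug the Maclaurin series of the inner function into that of the outer and collect terms.
The coefficient of t^3 in the expansion is -1/6, so h′′′(0) = 3! * (-1/6) = -1.

-1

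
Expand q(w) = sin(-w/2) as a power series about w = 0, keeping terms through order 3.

w^3/48 - w/2

Compute the successive derivatives at the expansion point and divide by k!.
q(0) = 0
q′(0) = -1/2
q′′(0) = 0
q′′′(0) = 1/8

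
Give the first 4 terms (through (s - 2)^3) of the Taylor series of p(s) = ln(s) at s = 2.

(s - 2)^3/24 - (s - 2)^2/8 + (s - 2)/2 + ln(2)

p(2) = ln(2)
p′(2) = 1/2
p′′(2) = -1/4
p′′′(2) = 1/4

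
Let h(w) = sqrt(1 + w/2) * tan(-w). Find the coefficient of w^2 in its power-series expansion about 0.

-1/4

Write out both Maclaurin series and multiply, keeping only the needed powers.
h(0) = 0
h′(0) = -1
h′′(0) = -1/2
The Taylor polynomial is Σ h^(k)(0)/k! · w^k.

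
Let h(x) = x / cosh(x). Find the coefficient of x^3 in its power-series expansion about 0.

-1/2

Divide the numerator series by the denominator series (power-series long division).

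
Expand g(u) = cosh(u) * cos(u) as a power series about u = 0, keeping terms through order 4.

Expand each factor separately, then convolve coefficients.

1 - u^4/6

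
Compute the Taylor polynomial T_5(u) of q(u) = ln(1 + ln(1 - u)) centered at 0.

Substitute the inner expansion into the outer series and collect powers.
[u^0] = 0;  [u^1] = -1;  [u^2] = -1;  [u^3] = -7/6;  [u^4] = -35/24;  [u^5] = -19/10.

-19*u^5/10 - 35*u^4/24 - 7*u^3/6 - u^2 - u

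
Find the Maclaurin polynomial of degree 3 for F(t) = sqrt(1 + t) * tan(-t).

Take the Cauchy product of the two expansions.
[t^0] = 0;  [t^1] = -1;  [t^2] = -1/2;  [t^3] = -5/24.

-5*t^3/24 - t^2/2 - t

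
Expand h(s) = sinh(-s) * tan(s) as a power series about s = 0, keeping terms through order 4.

-s^4/2 - s^2

Expand each factor separately, then convolve coefficients.
[s^0] = 0;  [s^1] = 0;  [s^2] = -1;  [s^3] = 0;  [s^4] = -1/2.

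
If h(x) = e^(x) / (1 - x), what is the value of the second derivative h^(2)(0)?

Take the Cauchy product of the two expansions.
The coefficient of x^2 in the expansion is 5/2, so h′′(0) = 2! * (5/2) = 5.

5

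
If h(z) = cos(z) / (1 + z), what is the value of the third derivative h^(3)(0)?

Expand each factor separately, then convolve coefficients.
From the series, [z^3] h = -1/2; multiply by 3! = 6 to get -3.

-3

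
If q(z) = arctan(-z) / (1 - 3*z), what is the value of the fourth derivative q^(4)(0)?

-624

Expand 1/(denominator) as a geometric series and multiply by the numerator's series.
The coefficient of z^4 in the expansion is -26, so q^(4)(0) = 4! * (-26) = -624.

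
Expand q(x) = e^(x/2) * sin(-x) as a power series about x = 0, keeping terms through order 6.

Expand each factor separately, then convolve coefficients.
q(0) = 0
q′(0) = -1
q′′(0) = -1
q′′′(0) = 1/4
q^(4)(0) = 3/2
q^(5)(0) = 19/16
q^(6)(0) = -11/16
Dividing each by k! gives the coefficients c_0, ..., c_6.

-11*x^6/11520 + 19*x^5/1920 + x^4/16 + x^3/24 - x^2/2 - x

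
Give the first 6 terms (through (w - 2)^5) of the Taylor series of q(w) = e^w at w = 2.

q(2) = e^(2)
q′(2) = e^(2)
q′′(2) = e^(2)
q′′′(2) = e^(2)
q^(4)(2) = e^(2)
q^(5)(2) = e^(2)
Then c_k = q^(k)(2)/k! gives each Taylor coefficient.

(w - 2)^5*e^(2)/120 + (w - 2)^4*e^(2)/24 + (w - 2)^3*e^(2)/6 + (w - 2)^2*e^(2)/2 + (w - 2)*e^(2) + e^(2)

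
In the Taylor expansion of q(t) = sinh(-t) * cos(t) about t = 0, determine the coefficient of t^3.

Take the Cauchy product of the two expansions.
q(0) = 0
q′(0) = -1
q′′(0) = 0
q′′′(0) = 2
Dividing each by k! gives the coefficients c_0, ..., c_3.

1/3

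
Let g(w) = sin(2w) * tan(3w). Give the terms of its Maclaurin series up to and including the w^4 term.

14*w^4 + 6*w^2

Write out both Maclaurin series and multiply, keeping only the needed powers.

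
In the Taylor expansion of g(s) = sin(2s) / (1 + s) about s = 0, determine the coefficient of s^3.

Multiply the two series term by term and collect like powers.
g(0) = 0
g′(0) = 2
g′′(0) = -4
g′′′(0) = 4

2/3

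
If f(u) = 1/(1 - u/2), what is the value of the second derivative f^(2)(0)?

Compute the successive derivatives at the expansion point and divide by k!.
The coefficient of u^2 in the expansion is 1/4, so f′′(0) = 2! * (1/4) = 1/2.

1/2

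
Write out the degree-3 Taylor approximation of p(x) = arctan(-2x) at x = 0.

p(0) = 0
p′(0) = -2
p′′(0) = 0
p′′′(0) = 16

8*x^3/3 - 2*x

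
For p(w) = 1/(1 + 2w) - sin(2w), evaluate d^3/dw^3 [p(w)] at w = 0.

Combine the two series term by term.
The coefficient of w^3 in the expansion is -20/3, so p′′′(0) = 3! * (-20/3) = -40.

-40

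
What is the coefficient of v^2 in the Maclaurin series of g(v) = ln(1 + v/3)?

-1/18

Apply the Taylor formula c_k = f^(k)(a)/k!.
[v^0] = 0;  [v^1] = 1/3;  [v^2] = -1/18.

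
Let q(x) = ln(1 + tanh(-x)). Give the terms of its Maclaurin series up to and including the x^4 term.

Let u equal the inner series; expand the outer function in u and truncate.
q(0) = 0
q′(0) = -1
q′′(0) = -1
q′′′(0) = 0
q^(4)(0) = 2

x^4/12 - x^2/2 - x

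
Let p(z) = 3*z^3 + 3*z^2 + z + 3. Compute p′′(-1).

-12

The coefficient of (z + 1)^2 in the expansion is -6, so p′′(-1) = 2! * (-6) = -12.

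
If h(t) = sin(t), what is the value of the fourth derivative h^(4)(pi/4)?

Compute the successive derivatives at the expansion point and divide by k!.
From the series, [(t - pi/4)^4] h = sqrt(2)/48; multiply by 4! = 24 to get sqrt(2)/2.

sqrt(2)/2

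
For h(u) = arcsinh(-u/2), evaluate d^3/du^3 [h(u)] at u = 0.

Compute the successive derivatives at the expansion point and divide by k!.
From the series, [u^3] h = 1/48; multiply by 3! = 6 to get 1/8.

1/8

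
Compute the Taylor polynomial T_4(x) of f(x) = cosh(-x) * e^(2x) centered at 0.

Take the Cauchy product of the two expansions.
f(0) = 1
f′(0) = 2
f′′(0) = 5
f′′′(0) = 14
f^(4)(0) = 41
Dividing each by k! gives the coefficients c_0, ..., c_4.

41*x^4/24 + 7*x^3/3 + 5*x^2/2 + 2*x + 1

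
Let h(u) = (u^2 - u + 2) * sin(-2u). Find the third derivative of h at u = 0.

Multiply each power in the prefactor through the base expansion.
The coefficient of u^3 in the expansion is 2/3, so h′′′(0) = 3! * (2/3) = 4.

4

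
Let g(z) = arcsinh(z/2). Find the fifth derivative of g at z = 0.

The coefficient of z^5 in the expansion is 3/1280, so g^(5)(0) = 5! * (3/1280) = 9/32.

9/32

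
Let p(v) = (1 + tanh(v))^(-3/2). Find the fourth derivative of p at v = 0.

465/16

Plug the Maclaurin series of the inner function into that of the outer and collect terms.
From the series, [v^4] p = 155/128; multiply by 4! = 24 to get 465/16.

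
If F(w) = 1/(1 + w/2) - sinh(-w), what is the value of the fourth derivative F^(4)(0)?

3/2

Expand each term separately and add.
The coefficient of w^4 in the expansion is 1/16, so F^(4)(0) = 4! * (1/16) = 3/2.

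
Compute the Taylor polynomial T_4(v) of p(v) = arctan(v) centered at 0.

-v^3/3 + v

Apply the Taylor formula c_k = f^(k)(a)/k!.
[v^0] = 0;  [v^1] = 1;  [v^2] = 0;  [v^3] = -1/3;  [v^4] = 0.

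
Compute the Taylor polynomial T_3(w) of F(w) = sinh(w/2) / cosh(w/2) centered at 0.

Invert the denominator's series and multiply.

-w^3/24 + w/2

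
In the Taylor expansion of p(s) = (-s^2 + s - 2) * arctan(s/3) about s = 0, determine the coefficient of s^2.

Multiply each power in the prefactor through the base expansion.
p(0) = 0
p′(0) = -2/3
p′′(0) = 2/3
The Taylor polynomial is Σ p^(k)(0)/k! · s^k.

1/3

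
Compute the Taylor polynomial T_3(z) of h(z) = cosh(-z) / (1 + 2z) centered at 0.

-9*z^3 + 9*z^2/2 - 2*z + 1

Multiply the two series term by term and collect like powers.
[z^0] = 1;  [z^1] = -2;  [z^2] = 9/2;  [z^3] = -9.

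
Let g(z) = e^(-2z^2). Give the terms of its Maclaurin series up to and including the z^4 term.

Use the known series and substitute for the argument.

2*z^4 - 2*z^2 + 1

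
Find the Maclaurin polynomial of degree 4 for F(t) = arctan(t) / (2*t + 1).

-22*t^4/3 + 11*t^3/3 - 2*t^2 + t

Use 1/(1 - r) = Σ r^k on the denominator, then take the Cauchy product.
F(0) = 0
F′(0) = 1
F′′(0) = -4
F′′′(0) = 22
F^(4)(0) = -176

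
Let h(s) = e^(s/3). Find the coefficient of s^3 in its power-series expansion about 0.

1/162

h(0) = 1
h′(0) = 1/3
h′′(0) = 1/9
h′′′(0) = 1/27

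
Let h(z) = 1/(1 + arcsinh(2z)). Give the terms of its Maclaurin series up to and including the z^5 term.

-92*z^5/5 + 32*z^4/3 - 20*z^3/3 + 4*z^2 - 2*z + 1

Plug the Maclaurin series of the inner function into that of the outer and collect terms.
h(0) = 1
h′(0) = -2
h′′(0) = 8
h′′′(0) = -40
h^(4)(0) = 256
h^(5)(0) = -2208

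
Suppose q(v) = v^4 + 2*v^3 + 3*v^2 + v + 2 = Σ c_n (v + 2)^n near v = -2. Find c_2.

15

q(-2) = 12
q′(-2) = -19
q′′(-2) = 30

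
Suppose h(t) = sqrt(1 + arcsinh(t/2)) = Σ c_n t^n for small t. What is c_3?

-1/384

Substitute the inner expansion into the outer series and collect powers.
h(0) = 1
h′(0) = 1/4
h′′(0) = -1/16
h′′′(0) = -1/64
So c_3 = h′′′(0)/3! = -1/384.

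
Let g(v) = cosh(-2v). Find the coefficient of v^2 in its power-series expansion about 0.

g(0) = 1
g′(0) = 0
g′′(0) = 4

2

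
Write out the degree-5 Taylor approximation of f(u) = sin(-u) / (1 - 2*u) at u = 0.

Multiply the numerator's expansion by the denominator's geometric series.
f(0) = 0
f′(0) = -1
f′′(0) = -4
f′′′(0) = -23
f^(4)(0) = -184
f^(5)(0) = -1841

-1841*u^5/120 - 23*u^4/3 - 23*u^3/6 - 2*u^2 - u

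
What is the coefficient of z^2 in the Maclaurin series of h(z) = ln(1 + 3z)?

-9/2

[z^0] = 0;  [z^1] = 3;  [z^2] = -9/2.
So c_2 = h′′(0)/2! = -9/2.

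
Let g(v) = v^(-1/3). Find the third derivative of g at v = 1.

Differentiate repeatedly and evaluate at the center.
From the series, [(v - 1)^3] g = -14/81; multiply by 3! = 6 to get -28/27.

-28/27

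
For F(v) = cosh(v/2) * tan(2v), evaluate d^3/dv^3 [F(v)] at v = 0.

35/2

Expand each factor separately, then convolve coefficients.
From the series, [v^3] F = 35/12; multiply by 3! = 6 to get 35/2.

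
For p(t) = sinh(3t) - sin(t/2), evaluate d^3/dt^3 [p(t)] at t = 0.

217/8

Combine the two series term by term.
The coefficient of t^3 in the expansion is 217/48, so p′′′(0) = 3! * (217/48) = 217/8.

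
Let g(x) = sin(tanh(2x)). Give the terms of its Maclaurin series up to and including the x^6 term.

148*x^5/15 - 4*x^3 + 2*x

Let u equal the inner series; expand the outer function in u and truncate.
[x^0] = 0;  [x^1] = 2;  [x^2] = 0;  [x^3] = -4;  [x^4] = 0;  [x^5] = 148/15;  [x^6] = 0.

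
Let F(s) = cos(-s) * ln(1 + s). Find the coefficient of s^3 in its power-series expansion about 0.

-1/6

Take the Cauchy product of the two expansions.
F(0) = 0
F′(0) = 1
F′′(0) = -1
F′′′(0) = -1
So c_3 = F′′′(0)/3! = -1/6.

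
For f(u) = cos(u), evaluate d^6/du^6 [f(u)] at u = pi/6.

The coefficient of (u - pi/6)^6 in the expansion is -sqrt(3)/1440, so f^(6)(pi/6) = 6! * (-sqrt(3)/1440) = -sqrt(3)/2.

-sqrt(3)/2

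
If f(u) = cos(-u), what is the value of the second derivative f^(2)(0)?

-1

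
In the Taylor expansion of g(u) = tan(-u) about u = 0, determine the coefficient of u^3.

-1/3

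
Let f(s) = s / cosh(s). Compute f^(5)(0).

Divide the numerator series by the denominator series (power-series long division).
The coefficient of s^5 in the expansion is 5/24, so f^(5)(0) = 5! * (5/24) = 25.

25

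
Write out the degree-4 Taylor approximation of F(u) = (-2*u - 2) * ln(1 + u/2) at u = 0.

Shift and add copies of the series according to the polynomial's terms.
[u^0] = 0;  [u^1] = -1;  [u^2] = -3/4;  [u^3] = 1/6;  [u^4] = -5/96.

-5*u^4/96 + u^3/6 - 3*u^2/4 - u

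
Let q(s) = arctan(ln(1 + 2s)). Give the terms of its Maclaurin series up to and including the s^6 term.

Let u equal the inner series; expand the outer function in u and truncate.
q(0) = 0
q′(0) = 2
q′′(0) = -4
q′′′(0) = 0
q^(4)(0) = 96
q^(5)(0) = -704
q^(6)(0) = -1920
Then c_k = q^(k)(0)/k! gives each Taylor coefficient.

-8*s^6/3 - 88*s^5/15 + 4*s^4 - 2*s^2 + 2*s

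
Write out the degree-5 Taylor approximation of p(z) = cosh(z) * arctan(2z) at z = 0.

103*z^5/20 - 5*z^3/3 + 2*z

Multiply the two series term by term and collect like powers.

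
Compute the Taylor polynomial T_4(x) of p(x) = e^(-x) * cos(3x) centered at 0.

Expand each factor separately, then convolve coefficients.
[x^0] = 1;  [x^1] = -1;  [x^2] = -4;  [x^3] = 13/3;  [x^4] = 7/6.

7*x^4/6 + 13*x^3/3 - 4*x^2 - x + 1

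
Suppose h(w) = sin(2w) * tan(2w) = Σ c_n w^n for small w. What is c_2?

4

Multiply the two series term by term and collect like powers.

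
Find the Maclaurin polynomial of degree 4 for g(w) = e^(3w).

g(0) = 1
g′(0) = 3
g′′(0) = 9
g′′′(0) = 27
g^(4)(0) = 81
Dividing each by k! gives the coefficients c_0, ..., c_4.

27*w^4/8 + 9*w^3/2 + 9*w^2/2 + 3*w + 1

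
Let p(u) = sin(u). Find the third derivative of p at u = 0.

-1

From the series, [u^3] p = -1/6; multiply by 3! = 6 to get -1.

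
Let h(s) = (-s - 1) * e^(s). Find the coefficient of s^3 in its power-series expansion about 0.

Shift and add copies of the series according to the polynomial's terms.

-2/3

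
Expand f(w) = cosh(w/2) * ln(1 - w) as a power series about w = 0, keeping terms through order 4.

-5*w^4/16 - 11*w^3/24 - w^2/2 - w

Multiply the two series term by term and collect like powers.
f(0) = 0
f′(0) = -1
f′′(0) = -1
f′′′(0) = -11/4
f^(4)(0) = -15/2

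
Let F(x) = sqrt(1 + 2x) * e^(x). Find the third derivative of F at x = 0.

Take the Cauchy product of the two expansions.
From the series, [x^3] F = 2/3; multiply by 3! = 6 to get 4.

4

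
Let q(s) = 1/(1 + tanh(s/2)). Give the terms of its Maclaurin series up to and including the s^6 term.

Substitute the inner expansion into the outer series and collect powers.

s^6/1440 - s^5/240 + s^4/48 - s^3/12 + s^2/4 - s/2 + 1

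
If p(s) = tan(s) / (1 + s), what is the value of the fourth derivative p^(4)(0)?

Write out both Maclaurin series and multiply, keeping only the needed powers.
The coefficient of s^4 in the expansion is -4/3, so p^(4)(0) = 4! * (-4/3) = -32.

-32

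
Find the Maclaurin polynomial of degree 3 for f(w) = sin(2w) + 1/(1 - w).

-w^3/3 + w^2 + 3*w + 1

Add the two expansions coefficient-wise.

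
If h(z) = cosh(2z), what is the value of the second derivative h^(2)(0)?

4

Apply the Taylor formula c_k = f^(k)(a)/k!.
The coefficient of z^2 in the expansion is 2, so h′′(0) = 2! * (2) = 4.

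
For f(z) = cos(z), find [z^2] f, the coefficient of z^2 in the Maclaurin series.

-1/2

f(0) = 1
f′(0) = 0
f′′(0) = -1
The Taylor polynomial is Σ f^(k)(0)/k! · z^k.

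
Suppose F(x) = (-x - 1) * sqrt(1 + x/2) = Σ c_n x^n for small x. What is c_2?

-7/32

Multiply each power in the prefactor through the base expansion.
F(0) = -1
F′(0) = -5/4
F′′(0) = -7/16
So c_2 = F′′(0)/2! = -7/32.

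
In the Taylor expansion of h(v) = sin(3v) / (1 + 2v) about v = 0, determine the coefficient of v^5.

Expand each factor separately, then convolve coefficients.
h(0) = 0
h′(0) = 3
h′′(0) = -12
h′′′(0) = 45
h^(4)(0) = -360
h^(5)(0) = 3843
So c_5 = h^(5)(0)/5! = 1281/40.

1281/40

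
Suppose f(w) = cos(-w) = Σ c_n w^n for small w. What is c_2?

-1/2

Apply the Taylor formula c_k = f^(k)(a)/k!.
f(0) = 1
f′(0) = 0
f′′(0) = -1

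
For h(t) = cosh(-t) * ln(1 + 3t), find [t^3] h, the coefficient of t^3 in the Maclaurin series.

Expand each factor separately, then convolve coefficients.
[t^0] = 0;  [t^1] = 3;  [t^2] = -9/2;  [t^3] = 21/2.
So c_3 = h′′′(0)/3! = 21/2.

21/2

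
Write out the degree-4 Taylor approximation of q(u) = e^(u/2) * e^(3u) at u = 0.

Expand each factor separately, then convolve coefficients.
q(0) = 1
q′(0) = 7/2
q′′(0) = 49/4
q′′′(0) = 343/8
q^(4)(0) = 2401/16
Then c_k = q^(k)(0)/k! gives each Taylor coefficient.

2401*u^4/384 + 343*u^3/48 + 49*u^2/8 + 7*u/2 + 1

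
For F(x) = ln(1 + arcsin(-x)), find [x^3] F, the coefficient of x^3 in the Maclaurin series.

-1/2

Let u equal the inner series; expand the outer function in u and truncate.
[x^0] = 0;  [x^1] = -1;  [x^2] = -1/2;  [x^3] = -1/2.
So c_3 = F′′′(0)/3! = -1/2.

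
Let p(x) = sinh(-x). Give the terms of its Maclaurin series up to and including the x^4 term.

p(0) = 0
p′(0) = -1
p′′(0) = 0
p′′′(0) = -1
p^(4)(0) = 0
Then c_k = p^(k)(0)/k! gives each Taylor coefficient.

-x^3/6 - x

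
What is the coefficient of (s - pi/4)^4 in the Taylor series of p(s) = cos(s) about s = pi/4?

sqrt(2)/48

p(pi/4) = sqrt(2)/2
p′(pi/4) = -sqrt(2)/2
p′′(pi/4) = -sqrt(2)/2
p′′′(pi/4) = sqrt(2)/2
p^(4)(pi/4) = sqrt(2)/2
So c_4 = p^(4)(pi/4)/4! = sqrt(2)/48.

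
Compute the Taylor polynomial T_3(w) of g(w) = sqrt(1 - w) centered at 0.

Compute the successive derivatives at the expansion point and divide by k!.
g(0) = 1
g′(0) = -1/2
g′′(0) = -1/4
g′′′(0) = -3/8

-w^3/16 - w^2/8 - w/2 + 1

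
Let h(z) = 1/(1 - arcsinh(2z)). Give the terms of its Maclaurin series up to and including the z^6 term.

Compose series: expand the inner function first, then feed it into the outer expansion.
h(0) = 1
h′(0) = 2
h′′(0) = 8
h′′′(0) = 40
h^(4)(0) = 256
h^(5)(0) = 2208
h^(6)(0) = 23552

1472*z^6/45 + 92*z^5/5 + 32*z^4/3 + 20*z^3/3 + 4*z^2 + 2*z + 1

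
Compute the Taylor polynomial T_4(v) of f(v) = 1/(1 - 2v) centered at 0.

16*v^4 + 8*v^3 + 4*v^2 + 2*v + 1

Use the known series and substitute for the argument.
[v^0] = 1;  [v^1] = 2;  [v^2] = 4;  [v^3] = 8;  [v^4] = 16.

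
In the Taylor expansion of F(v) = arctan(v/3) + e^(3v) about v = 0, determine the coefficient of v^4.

Expand each term separately and add.
[v^0] = 1;  [v^1] = 10/3;  [v^2] = 9/2;  [v^3] = 727/162;  [v^4] = 27/8.
So c_4 = F^(4)(0)/4! = 27/8.

27/8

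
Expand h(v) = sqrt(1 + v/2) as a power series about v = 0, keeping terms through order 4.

[v^0] = 1;  [v^1] = 1/4;  [v^2] = -1/32;  [v^3] = 1/128;  [v^4] = -5/2048.

-5*v^4/2048 + v^3/128 - v^2/32 + v/4 + 1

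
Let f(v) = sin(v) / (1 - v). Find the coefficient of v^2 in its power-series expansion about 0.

Take the Cauchy product of the two expansions.
So c_2 = f′′(0)/2! = 1.

1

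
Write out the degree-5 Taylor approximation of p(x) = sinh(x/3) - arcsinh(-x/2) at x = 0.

Expand each term separately and add.
p(0) = 0
p′(0) = 5/6
p′′(0) = 0
p′′′(0) = -19/216
p^(4)(0) = 0
p^(5)(0) = 2219/7776
Dividing each by k! gives the coefficients c_0, ..., c_5.

2219*x^5/933120 - 19*x^3/1296 + 5*x/6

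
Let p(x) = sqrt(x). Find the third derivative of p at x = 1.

The coefficient of (x - 1)^3 in the expansion is 1/16, so p′′′(1) = 3! * (1/16) = 3/8.

3/8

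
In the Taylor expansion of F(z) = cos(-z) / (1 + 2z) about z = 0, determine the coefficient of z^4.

Expand each factor separately, then convolve coefficients.
F(0) = 1
F′(0) = -2
F′′(0) = 7
F′′′(0) = -42
F^(4)(0) = 337
So c_4 = F^(4)(0)/4! = 337/24.

337/24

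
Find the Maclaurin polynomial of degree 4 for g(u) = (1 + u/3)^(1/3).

-10*u^4/19683 + 5*u^3/2187 - u^2/81 + u/9 + 1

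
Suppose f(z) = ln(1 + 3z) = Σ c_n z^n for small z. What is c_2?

-9/2

Apply the Taylor formula c_k = f^(k)(a)/k!.
[z^0] = 0;  [z^1] = 3;  [z^2] = -9/2.
So c_2 = f′′(0)/2! = -9/2.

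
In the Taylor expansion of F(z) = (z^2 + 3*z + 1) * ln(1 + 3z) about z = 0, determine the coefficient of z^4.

9/4

Shift and add copies of the series according to the polynomial's terms.
F(0) = 0
F′(0) = 3
F′′(0) = 9
F′′′(0) = -9
F^(4)(0) = 54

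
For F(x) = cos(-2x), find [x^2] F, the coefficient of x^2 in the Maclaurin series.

F(0) = 1
F′(0) = 0
F′′(0) = -4
So c_2 = F′′(0)/2! = -2.

-2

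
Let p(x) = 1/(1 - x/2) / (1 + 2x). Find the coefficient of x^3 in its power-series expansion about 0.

Expand each factor separately, then convolve coefficients.

-51/8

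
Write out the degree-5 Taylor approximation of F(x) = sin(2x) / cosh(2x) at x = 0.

Invert the denominator's series and multiply.
[x^0] = 0;  [x^1] = 2;  [x^2] = 0;  [x^3] = -16/3;  [x^4] = 0;  [x^5] = 48/5.

48*x^5/5 - 16*x^3/3 + 2*x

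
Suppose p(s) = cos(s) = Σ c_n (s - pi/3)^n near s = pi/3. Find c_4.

Use the known series and substitute for the argument.
p(pi/3) = 1/2
p′(pi/3) = -sqrt(3)/2
p′′(pi/3) = -1/2
p′′′(pi/3) = sqrt(3)/2
p^(4)(pi/3) = 1/2
Then c_k = p^(k)(pi/3)/k! gives each Taylor coefficient.

1/48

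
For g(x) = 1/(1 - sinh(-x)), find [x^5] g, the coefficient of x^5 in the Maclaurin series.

-181/120

Compose series: expand the inner function first, then feed it into the outer expansion.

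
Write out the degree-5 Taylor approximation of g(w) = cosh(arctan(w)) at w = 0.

-7*w^4/24 + w^2/2 + 1

Compose series: expand the inner function first, then feed it into the outer expansion.
[w^0] = 1;  [w^1] = 0;  [w^2] = 1/2;  [w^3] = 0;  [w^4] = -7/24;  [w^5] = 0.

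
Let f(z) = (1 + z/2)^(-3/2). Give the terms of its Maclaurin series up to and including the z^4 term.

Use the known series and substitute for the argument.
f(0) = 1
f′(0) = -3/4
f′′(0) = 15/16
f′′′(0) = -105/64
f^(4)(0) = 945/256

315*z^4/2048 - 35*z^3/128 + 15*z^2/32 - 3*z/4 + 1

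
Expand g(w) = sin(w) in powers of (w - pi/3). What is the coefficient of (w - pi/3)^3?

g(pi/3) = sqrt(3)/2
g′(pi/3) = 1/2
g′′(pi/3) = -sqrt(3)/2
g′′′(pi/3) = -1/2
So c_3 = g′′′(pi/3)/3! = -1/12.

-1/12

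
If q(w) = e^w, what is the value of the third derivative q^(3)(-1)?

e^(-1)

The coefficient of (w + 1)^3 in the expansion is e^(-1)/6, so q′′′(-1) = 3! * (e^(-1)/6) = e^(-1).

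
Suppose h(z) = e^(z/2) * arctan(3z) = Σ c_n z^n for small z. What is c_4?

Write out both Maclaurin series and multiply, keeping only the needed powers.

-71/16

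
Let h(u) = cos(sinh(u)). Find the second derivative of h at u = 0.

-1

Substitute the inner expansion into the outer series and collect powers.
From the series, [u^2] h = -1/2; multiply by 2! = 2 to get -1.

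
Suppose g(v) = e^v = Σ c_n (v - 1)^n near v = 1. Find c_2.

Compute the successive derivatives at the expansion point and divide by k!.
So c_2 = g′′(1)/2! = e/2.

e/2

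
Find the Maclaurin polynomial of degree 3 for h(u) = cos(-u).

h(0) = 1
h′(0) = 0
h′′(0) = -1
h′′′(0) = 0
Dividing each by k! gives the coefficients c_0, ..., c_3.

1 - u^2/2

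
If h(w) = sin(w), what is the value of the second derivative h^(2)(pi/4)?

-sqrt(2)/2

From the series, [(w - pi/4)^2] h = -sqrt(2)/4; multiply by 2! = 2 to get -sqrt(2)/2.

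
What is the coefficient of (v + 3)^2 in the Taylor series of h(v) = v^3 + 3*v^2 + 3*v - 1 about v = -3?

Differentiate repeatedly and evaluate at the center.
h(-3) = -10
h′(-3) = 12
h′′(-3) = -12
So c_2 = h′′(-3)/2! = -6.

-6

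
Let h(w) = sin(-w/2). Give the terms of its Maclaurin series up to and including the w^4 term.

w^3/48 - w/2

[w^0] = 0;  [w^1] = -1/2;  [w^2] = 0;  [w^3] = 1/48;  [w^4] = 0.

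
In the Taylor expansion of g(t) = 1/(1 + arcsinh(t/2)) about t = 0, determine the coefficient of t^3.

-5/48

Substitute the inner expansion into the outer series and collect powers.
g(0) = 1
g′(0) = -1/2
g′′(0) = 1/2
g′′′(0) = -5/8
So c_3 = g′′′(0)/3! = -5/48.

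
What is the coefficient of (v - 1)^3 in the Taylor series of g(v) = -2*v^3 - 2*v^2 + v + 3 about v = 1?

-2

g(1) = 0
g′(1) = -9
g′′(1) = -16
g′′′(1) = -12
The Taylor polynomial is Σ g^(k)(1)/k! · (v - 1)^k.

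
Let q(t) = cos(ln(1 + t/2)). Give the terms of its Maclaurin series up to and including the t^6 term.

Let u equal the inner series; expand the outer function in u and truncate.
q(0) = 1
q′(0) = 0
q′′(0) = -1/4
q′′′(0) = 3/8
q^(4)(0) = -5/8
q^(5)(0) = 5/4
q^(6)(0) = -95/32
Dividing each by k! gives the coefficients c_0, ..., c_6.

-19*t^6/4608 + t^5/96 - 5*t^4/192 + t^3/16 - t^2/8 + 1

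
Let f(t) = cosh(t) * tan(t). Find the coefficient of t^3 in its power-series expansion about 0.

5/6

Write out both Maclaurin series and multiply, keeping only the needed powers.
f(0) = 0
f′(0) = 1
f′′(0) = 0
f′′′(0) = 5
So c_3 = f′′′(0)/3! = 5/6.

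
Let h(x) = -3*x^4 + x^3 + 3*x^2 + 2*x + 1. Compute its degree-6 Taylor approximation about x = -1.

Use the known series and substitute for the argument.
[(x + 1)^0] = -2;  [(x + 1)^1] = 11;  [(x + 1)^2] = -18;  [(x + 1)^3] = 13;  [(x + 1)^4] = -3;  [(x + 1)^5] = 0;  [(x + 1)^6] = 0.

-3*(x + 1)^4 + 13*(x + 1)^3 - 18*(x + 1)^2 + 11*(x + 1) - 2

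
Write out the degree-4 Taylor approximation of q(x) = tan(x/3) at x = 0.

x^3/81 + x/3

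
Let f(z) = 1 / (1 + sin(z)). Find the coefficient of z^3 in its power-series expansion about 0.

Expand as Σ (-1)^k u^k with u equal to the inner function's series.
f(0) = 1
f′(0) = -1
f′′(0) = 2
f′′′(0) = -5

-5/6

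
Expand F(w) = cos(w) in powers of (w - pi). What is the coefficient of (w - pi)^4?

c_4 = F^(4)(pi)/4! = -1/24.

-1/24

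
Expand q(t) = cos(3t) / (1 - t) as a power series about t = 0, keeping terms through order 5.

-t^5/8 - t^4/8 - 7*t^3/2 - 7*t^2/2 + t + 1

Expand each factor separately, then convolve coefficients.
q(0) = 1
q′(0) = 1
q′′(0) = -7
q′′′(0) = -21
q^(4)(0) = -3
q^(5)(0) = -15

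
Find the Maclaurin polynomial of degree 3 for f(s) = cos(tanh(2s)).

Let u equal the inner series; expand the outer function in u and truncate.
f(0) = 1
f′(0) = 0
f′′(0) = -4
f′′′(0) = 0

1 - 2*s^2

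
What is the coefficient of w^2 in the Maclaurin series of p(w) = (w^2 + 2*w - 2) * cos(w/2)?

5/4

Multiply each power in the prefactor through the base expansion.
p(0) = -2
p′(0) = 2
p′′(0) = 5/2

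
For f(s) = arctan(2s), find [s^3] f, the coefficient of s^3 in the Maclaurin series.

-8/3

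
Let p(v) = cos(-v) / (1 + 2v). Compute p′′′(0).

-42

Write out both Maclaurin series and multiply, keeping only the needed powers.
The coefficient of v^3 in the expansion is -7, so p′′′(0) = 3! * (-7) = -42.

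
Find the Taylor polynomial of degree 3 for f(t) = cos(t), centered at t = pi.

Apply the Taylor formula c_k = f^(k)(a)/k!.
f(pi) = -1
f′(pi) = 0
f′′(pi) = 1
f′′′(pi) = 0

(t - pi)^2/2 - 1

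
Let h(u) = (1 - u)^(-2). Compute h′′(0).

6

Apply the Taylor formula c_k = f^(k)(a)/k!.
The coefficient of u^2 in the expansion is 3, so h′′(0) = 2! * (3) = 6.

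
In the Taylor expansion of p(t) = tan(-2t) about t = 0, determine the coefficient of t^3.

-8/3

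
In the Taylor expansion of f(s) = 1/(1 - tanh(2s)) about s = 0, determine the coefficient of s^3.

16/3

Let u equal the inner series; expand the outer function in u and truncate.
So c_3 = f′′′(0)/3! = 16/3.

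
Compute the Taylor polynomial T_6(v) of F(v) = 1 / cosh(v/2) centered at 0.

Divide the numerator series by the denominator series (power-series long division).

-61*v^6/46080 + 5*v^4/384 - v^2/8 + 1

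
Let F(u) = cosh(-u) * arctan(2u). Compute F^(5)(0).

Expand each factor separately, then convolve coefficients.
The coefficient of u^5 in the expansion is 103/20, so F^(5)(0) = 5! * (103/20) = 618.

618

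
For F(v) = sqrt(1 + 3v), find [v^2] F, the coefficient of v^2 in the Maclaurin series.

-9/8

F(0) = 1
F′(0) = 3/2
F′′(0) = -9/4
So c_2 = F′′(0)/2! = -9/8.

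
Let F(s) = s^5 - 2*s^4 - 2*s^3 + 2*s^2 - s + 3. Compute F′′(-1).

-28

The coefficient of (s + 1)^2 in the expansion is -14, so F′′(-1) = 2! * (-14) = -28.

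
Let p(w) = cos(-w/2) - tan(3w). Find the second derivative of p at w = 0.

-1/4

Add the two expansions coefficient-wise.
The coefficient of w^2 in the expansion is -1/8, so p′′(0) = 2! * (-1/8) = -1/4.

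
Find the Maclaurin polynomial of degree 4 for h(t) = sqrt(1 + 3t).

-405*t^4/128 + 27*t^3/16 - 9*t^2/8 + 3*t/2 + 1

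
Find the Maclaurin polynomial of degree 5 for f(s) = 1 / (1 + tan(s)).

Use the geometric series for the reciprocal, then substitute.
f(0) = 1
f′(0) = -1
f′′(0) = 2
f′′′(0) = -8
f^(4)(0) = 40
f^(5)(0) = -256
The Taylor polynomial is Σ f^(k)(0)/k! · s^k.

-32*s^5/15 + 5*s^4/3 - 4*s^3/3 + s^2 - s + 1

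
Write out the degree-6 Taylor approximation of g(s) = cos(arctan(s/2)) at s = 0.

Substitute the inner expansion into the outer series and collect powers.
g(0) = 1
g′(0) = 0
g′′(0) = -1/4
g′′′(0) = 0
g^(4)(0) = 9/16
g^(5)(0) = 0
g^(6)(0) = -225/64

-5*s^6/1024 + 3*s^4/128 - s^2/8 + 1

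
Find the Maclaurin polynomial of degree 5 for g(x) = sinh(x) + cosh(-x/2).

x^5/120 + x^4/384 + x^3/6 + x^2/8 + x + 1

Expand each term separately and add.
[x^0] = 1;  [x^1] = 1;  [x^2] = 1/8;  [x^3] = 1/6;  [x^4] = 1/384;  [x^5] = 1/120.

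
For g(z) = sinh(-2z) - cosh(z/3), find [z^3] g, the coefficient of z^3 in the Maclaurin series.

Add the two expansions coefficient-wise.
g(0) = -1
g′(0) = -2
g′′(0) = -1/9
g′′′(0) = -8

-4/3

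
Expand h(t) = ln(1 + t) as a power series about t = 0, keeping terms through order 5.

t^5/5 - t^4/4 + t^3/3 - t^2/2 + t

Compute the successive derivatives at the expansion point and divide by k!.
[t^0] = 0;  [t^1] = 1;  [t^2] = -1/2;  [t^3] = 1/3;  [t^4] = -1/4;  [t^5] = 1/5.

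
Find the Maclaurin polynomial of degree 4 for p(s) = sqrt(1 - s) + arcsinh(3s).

Combine the two series term by term.
p(0) = 1
p′(0) = 5/2
p′′(0) = -1/4
p′′′(0) = -219/8
p^(4)(0) = -15/16

-5*s^4/128 - 73*s^3/16 - s^2/8 + 5*s/2 + 1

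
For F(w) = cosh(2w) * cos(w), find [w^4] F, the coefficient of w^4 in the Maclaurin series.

Write out both Maclaurin series and multiply, keeping only the needed powers.

-7/24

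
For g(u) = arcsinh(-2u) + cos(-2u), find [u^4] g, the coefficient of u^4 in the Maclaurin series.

2/3

Combine the two series term by term.
g(0) = 1
g′(0) = -2
g′′(0) = -4
g′′′(0) = 8
g^(4)(0) = 16
So c_4 = g^(4)(0)/4! = 2/3.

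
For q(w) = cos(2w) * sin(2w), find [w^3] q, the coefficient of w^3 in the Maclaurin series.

-16/3

Take the Cauchy product of the two expansions.
[w^0] = 0;  [w^1] = 2;  [w^2] = 0;  [w^3] = -16/3.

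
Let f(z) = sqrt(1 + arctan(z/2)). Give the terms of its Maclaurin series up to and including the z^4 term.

17*z^4/6144 - 5*z^3/384 - z^2/32 + z/4 + 1

Compose series: expand the inner function first, then feed it into the outer expansion.
f(0) = 1
f′(0) = 1/4
f′′(0) = -1/16
f′′′(0) = -5/64
f^(4)(0) = 17/256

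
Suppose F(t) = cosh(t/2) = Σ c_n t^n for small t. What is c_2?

1/8

Apply the Taylor formula c_k = f^(k)(a)/k!.
F(0) = 1
F′(0) = 0
F′′(0) = 1/4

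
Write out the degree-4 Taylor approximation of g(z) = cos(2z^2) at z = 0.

1 - 2*z^4

g(0) = 1
g′(0) = 0
g′′(0) = 0
g′′′(0) = 0
g^(4)(0) = -48
Then c_k = g^(k)(0)/k! gives each Taylor coefficient.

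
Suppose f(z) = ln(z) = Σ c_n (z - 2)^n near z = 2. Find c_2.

f(2) = ln(2)
f′(2) = 1/2
f′′(2) = -1/4
So c_2 = f′′(2)/2! = -1/8.

-1/8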